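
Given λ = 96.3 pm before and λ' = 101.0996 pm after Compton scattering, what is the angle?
168.00°

First find the wavelength shift:
Δλ = λ' - λ = 101.0996 - 96.3 = 4.7996 pm

Using Δλ = λ_C(1 - cos θ), with λ_C = h/(m_e·c) ≈ 2.42631024 pm:
cos θ = 1 - Δλ/λ_C
cos θ = 1 - 4.7996/2.42631024
cos θ = -0.978148

θ = arccos(-0.978148)
θ = 168.00°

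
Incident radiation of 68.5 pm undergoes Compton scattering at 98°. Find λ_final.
71.2640 pm

Using the Compton scattering formula:
λ' = λ + Δλ = λ + λ_C(1 - cos θ)

Given:
- Initial wavelength λ = 68.5 pm
- Scattering angle θ = 98°
- Compton wavelength λ_C ≈ 2.4263 pm

Calculate the shift:
Δλ = 2.4263 × (1 - cos(98°))
Δλ = 2.4263 × 1.1392
Δλ = 2.7640 pm

Final wavelength:
λ' = 68.5 + 2.7640 = 71.2640 pm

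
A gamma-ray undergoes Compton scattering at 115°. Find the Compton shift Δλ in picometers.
3.4517 pm

Using the Compton scattering formula:
Δλ = λ_C(1 - cos θ)

where λ_C = h/(m_e·c) ≈ 2.4263 pm is the Compton wavelength of an electron.

For θ = 115°:
cos(115°) = -0.4226
1 - cos(115°) = 1.4226

Δλ = 2.4263 × 1.4226
Δλ = 3.4517 pm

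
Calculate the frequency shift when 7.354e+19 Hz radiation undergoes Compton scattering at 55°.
1.489e+19 Hz (decrease)

Convert frequency to wavelength (c = 299792458 m/s):
λ₀ = c/f₀ = 299792458/7.354e+19 = 4.0765904e-12 m = 4.0766 pm

Calculate Compton shift:
Δλ = λ_C(1 - cos(55°)) = 1.0346 pm

Final wavelength:
λ' = λ₀ + Δλ = 4.0766 + 1.0346 = 5.1112 pm

Final frequency:
f' = c/λ' = 299792458/5.1112263e-12 = 5.8653725e+19 Hz

Frequency shift (decrease):
Δf = f₀ - f' = 7.354e+19 - 5.8653725e+19 = 1.489e+19 Hz

(Intermediate values are shown rounded; full precision is carried through to the final answer.)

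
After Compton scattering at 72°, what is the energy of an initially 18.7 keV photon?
18.2388 keV

First convert energy to wavelength:
λ = hc/E, with hc ≈ 1239.842 keV·pm (i.e. 1239.842 eV·nm)

For E = 18.7 keV = 18700 eV:
λ = 1239.842 keV·pm / 18.7 keV
λ = 66.3017 pm

Calculate the Compton shift:
Δλ = λ_C(1 - cos(72°)) = 2.4263 × 0.6910
Δλ = 1.6765 pm

Final wavelength:
λ' = 66.3017 + 1.6765 = 67.9782 pm

Final energy:
E' = hc/λ' = 1239.842 / 67.9782 = 18.2388 keV

(Intermediate values are shown rounded; full precision is carried through to the final answer.)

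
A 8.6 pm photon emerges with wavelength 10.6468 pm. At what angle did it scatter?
81.00°

First find the wavelength shift:
Δλ = λ' - λ = 10.6468 - 8.6 = 2.0468 pm

Using Δλ = λ_C(1 - cos θ), with λ_C = h/(m_e·c) ≈ 2.42631024 pm:
cos θ = 1 - Δλ/λ_C
cos θ = 1 - 2.0468/2.42631024
cos θ = 0.156415

θ = arccos(0.156415)
θ = 81.00°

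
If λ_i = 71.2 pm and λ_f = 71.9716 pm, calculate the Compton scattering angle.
47.00°

First find the wavelength shift:
Δλ = λ' - λ = 71.9716 - 71.2 = 0.7716 pm

Using Δλ = λ_C(1 - cos θ), with λ_C = h/(m_e·c) ≈ 2.42631024 pm:
cos θ = 1 - Δλ/λ_C
cos θ = 1 - 0.7716/2.42631024
cos θ = 0.681986

θ = arccos(0.681986)
θ = 47.00°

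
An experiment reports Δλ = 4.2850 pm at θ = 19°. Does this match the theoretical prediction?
No, inconsistent

Calculate the expected shift for θ = 19°:

Δλ_expected = λ_C(1 - cos(19°))
Δλ_expected = 2.4263 × (1 - cos(19°))
Δλ_expected = 2.4263 × 0.0545
Δλ_expected = 0.1322 pm

Given shift: 4.2850 pm
Expected shift: 0.1322 pm
Difference: 4.1528 pm

The values do not match. The given shift corresponds to θ ≈ 140.0°, not 19°.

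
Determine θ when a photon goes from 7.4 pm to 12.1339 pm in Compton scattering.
162.00°

First find the wavelength shift:
Δλ = λ' - λ = 12.1339 - 7.4 = 4.7339 pm

Using Δλ = λ_C(1 - cos θ), with λ_C = h/(m_e·c) ≈ 2.42631024 pm:
cos θ = 1 - Δλ/λ_C
cos θ = 1 - 4.7339/2.42631024
cos θ = -0.951070

θ = arccos(-0.951070)
θ = 162.00°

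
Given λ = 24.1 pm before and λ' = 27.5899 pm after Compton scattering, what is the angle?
116.00°

First find the wavelength shift:
Δλ = λ' - λ = 27.5899 - 24.1 = 3.4899 pm

Using Δλ = λ_C(1 - cos θ), with λ_C = h/(m_e·c) ≈ 2.42631024 pm:
cos θ = 1 - Δλ/λ_C
cos θ = 1 - 3.4899/2.42631024
cos θ = -0.438357

θ = arccos(-0.438357)
θ = 116.00°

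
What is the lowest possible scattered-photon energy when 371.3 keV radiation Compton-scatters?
151.3514 keV (at θ = 180°)

The scattered photon has minimum energy when its wavelength is maximum, i.e., when the Compton shift Δλ = λ_C(1 − cos θ) is maximum. This occurs at θ = 180° (backscattering), giving Δλ_max = 2λ_C = 4.8526 pm.

Initial wavelength: λ₀ = hc/E₀ = 3.3392 pm
Maximum final wavelength: λ'_max = λ₀ + 2λ_C = 3.3392 + 4.8526 = 8.1918 pm
Minimum final energy: E'_min = hc/λ'_max = 151.3514 keV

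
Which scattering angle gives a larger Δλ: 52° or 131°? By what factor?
131° produces the larger shift by a factor of 4.309

Calculate both shifts using Δλ = λ_C(1 - cos θ):

For θ₁ = 52°:
Δλ₁ = 2.4263 × (1 - cos(52°))
Δλ₁ = 2.4263 × 0.3843
Δλ₁ = 0.9325 pm

For θ₂ = 131°:
Δλ₂ = 2.4263 × (1 - cos(131°))
Δλ₂ = 2.4263 × 1.6561
Δλ₂ = 4.0181 pm

The 131° angle produces the larger shift.
Ratio: 4.0181/0.9325 = 4.309

(Intermediate values are shown rounded; full precision is carried through to the final answer.)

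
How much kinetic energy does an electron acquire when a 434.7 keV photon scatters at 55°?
115.7133 keV

By energy conservation: K_e = E_initial - E_final

First find the scattered photon energy:
Initial wavelength: λ = hc/E = 2.8522 pm
Compton shift: Δλ = λ_C(1 - cos(55°)) = 1.0346 pm
Final wavelength: λ' = 2.8522 + 1.0346 = 3.8868 pm
Final photon energy: E' = hc/λ' = 318.9867 keV

Electron kinetic energy:
K_e = E - E' = 434.7000 - 318.9867 = 115.7133 keV

(Intermediate values are shown rounded; full precision is carried through to the final answer.)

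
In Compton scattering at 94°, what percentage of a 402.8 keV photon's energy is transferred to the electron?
0.4575 (or 45.75%)

Calculate initial and final photon energies:

Initial: E₀ = 402.8 keV → λ₀ = 3.0781 pm
Compton shift: Δλ = 2.5956 pm
Final wavelength: λ' = 5.6736 pm
Final energy: E' = 218.5275 keV

Fractional energy loss:
(E₀ - E')/E₀ = (402.8000 - 218.5275)/402.8000
= 184.2725/402.8000
= 0.4575
= 45.75%

(Intermediate values are shown rounded; full precision is carried through to the final answer.)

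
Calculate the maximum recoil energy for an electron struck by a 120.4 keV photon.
38.5639 keV

Maximum energy transfer occurs at θ = 180° (backscattering).

Initial photon: E₀ = 120.4 keV → λ₀ = 10.2977 pm

Maximum Compton shift (at 180°):
Δλ_max = 2λ_C = 2 × 2.4263 = 4.8526 pm

Final wavelength:
λ' = 10.2977 + 4.8526 = 15.1503 pm

Minimum photon energy (maximum energy to electron):
E'_min = hc/λ' = 81.8361 keV

Maximum electron kinetic energy:
K_max = E₀ - E'_min = 120.4000 - 81.8361 = 38.5639 keV

(Intermediate values are shown rounded; full precision is carried through to the final answer.)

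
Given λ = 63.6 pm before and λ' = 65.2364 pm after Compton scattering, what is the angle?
71.00°

First find the wavelength shift:
Δλ = λ' - λ = 65.2364 - 63.6 = 1.6364 pm

Using Δλ = λ_C(1 - cos θ), with λ_C = h/(m_e·c) ≈ 2.42631024 pm:
cos θ = 1 - Δλ/λ_C
cos θ = 1 - 1.6364/2.42631024
cos θ = 0.325560

θ = arccos(0.325560)
θ = 71.00°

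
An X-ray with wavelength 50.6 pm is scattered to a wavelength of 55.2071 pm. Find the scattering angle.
154.00°

First find the wavelength shift:
Δλ = λ' - λ = 55.2071 - 50.6 = 4.6071 pm

Using Δλ = λ_C(1 - cos θ), with λ_C = h/(m_e·c) ≈ 2.42631024 pm:
cos θ = 1 - Δλ/λ_C
cos θ = 1 - 4.6071/2.42631024
cos θ = -0.898809

θ = arccos(-0.898809)
θ = 154.00°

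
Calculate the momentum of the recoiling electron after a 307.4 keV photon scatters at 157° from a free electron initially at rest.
2.3633e-22 kg·m/s

The electron is initially at rest, so by conservation of momentum:
p⃗_e = p⃗₀ − p⃗'  (incident photon momentum minus scattered photon momentum)

Photon momentum magnitudes (p = h/λ = E/c):
λ₀ = hc/E₀ = 4.0333 pm → p₀ = h/λ₀ = 1.6428e-22 kg·m/s
Δλ = λ_C(1 − cos 157°) = 4.6597 pm
λ' = 8.6931 pm → p' = h/λ' = 7.6223e-23 kg·m/s

The scattered photon makes angle θ = 157° with the incident direction, so by the law of cosines:
|p⃗_e|² = p₀² + p'² − 2p₀p'cos θ
|p⃗_e|² = (1.6428e-22)² + (7.6223e-23)² − 2·1.6428e-22·7.6223e-23·cos(157°)
|p⃗_e| = 2.3633e-22 kg·m/s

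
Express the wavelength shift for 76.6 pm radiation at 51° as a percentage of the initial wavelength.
1.1741%

Calculate the Compton shift:
Δλ = λ_C(1 - cos(51°))
Δλ = 2.4263 × (1 - cos(51°))
Δλ = 2.4263 × 0.3707
Δλ = 0.8994 pm

Percentage change:
(Δλ/λ₀) × 100 = (0.8994/76.6) × 100
= 1.1741%

(Intermediate values are shown rounded; full precision is carried through to the final answer.)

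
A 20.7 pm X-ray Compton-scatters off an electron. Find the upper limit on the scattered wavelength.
25.5526 pm (at θ = 180°)

The Compton shift is Δλ = λ_C(1 − cos θ).

Since cos θ ranges from −1 to 1, the factor (1 − cos θ) ranges from 0 to 2; the maximum shift occurs at θ = 180° (backscattering):
Δλ_max = 2λ_C = 2 × 2.4263 pm = 4.8526 pm

Maximum scattered wavelength:
λ'_max = λ₀ + Δλ_max = 20.7 + 4.8526 = 25.5526 pm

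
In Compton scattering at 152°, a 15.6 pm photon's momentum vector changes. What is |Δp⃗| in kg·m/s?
7.3128e-23 kg·m/s

Photon momentum magnitude is p = h/λ.

Initial momentum:
p₀ = h/λ = 6.6261e-34/1.5600e-11 = 4.2475e-23 kg·m/s

After scattering:
λ' = λ + Δλ = 15.6 + 4.5686 = 20.1686 pm
p' = h/λ' = 6.6261e-34/2.0169e-11 = 3.2853e-23 kg·m/s

Momentum is a vector; the scattered photon's direction makes angle θ = 152° with the incident direction. The magnitude of the vector change Δp⃗ = p⃗₀ − p⃗' is found from the law of cosines:
|Δp⃗|² = p₀² + p'² − 2p₀p'cos θ
|Δp⃗|² = (4.2475e-23)² + (3.2853e-23)² − 2·4.2475e-23·3.2853e-23·cos(152°)
|Δp⃗| = 7.3128e-23 kg·m/s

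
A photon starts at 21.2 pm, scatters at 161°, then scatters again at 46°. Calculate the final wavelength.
26.6613 pm

Apply Compton shift twice:

First scattering at θ₁ = 161°:
Δλ₁ = λ_C(1 - cos(161°))
Δλ₁ = 2.4263 × 1.9455
Δλ₁ = 4.7204 pm

After first scattering:
λ₁ = 21.2 + 4.7204 = 25.9204 pm

Second scattering at θ₂ = 46°:
Δλ₂ = λ_C(1 - cos(46°))
Δλ₂ = 2.4263 × 0.3053
Δλ₂ = 0.7409 pm

Final wavelength:
λ₂ = 25.9204 + 0.7409 = 26.6613 pm

Total shift: Δλ_total = 4.7204 + 0.7409 = 5.4613 pm

(Intermediate values are shown rounded; full precision is carried through to the final answer.)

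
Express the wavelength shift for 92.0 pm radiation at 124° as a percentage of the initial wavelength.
4.1120%

Calculate the Compton shift:
Δλ = λ_C(1 - cos(124°))
Δλ = 2.4263 × (1 - cos(124°))
Δλ = 2.4263 × 1.5592
Δλ = 3.7831 pm

Percentage change:
(Δλ/λ₀) × 100 = (3.7831/92.0) × 100
= 4.1120%

(Intermediate values are shown rounded; full precision is carried through to the final answer.)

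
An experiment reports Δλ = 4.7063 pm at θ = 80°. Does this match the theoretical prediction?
No, inconsistent

Calculate the expected shift for θ = 80°:

Δλ_expected = λ_C(1 - cos(80°))
Δλ_expected = 2.4263 × (1 - cos(80°))
Δλ_expected = 2.4263 × 0.8264
Δλ_expected = 2.0050 pm

Given shift: 4.7063 pm
Expected shift: 2.0050 pm
Difference: 2.7013 pm

The values do not match. The given shift corresponds to θ ≈ 160.0°, not 80°.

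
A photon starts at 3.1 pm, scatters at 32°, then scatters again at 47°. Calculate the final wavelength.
4.2403 pm

Apply Compton shift twice:

First scattering at θ₁ = 32°:
Δλ₁ = λ_C(1 - cos(32°))
Δλ₁ = 2.4263 × 0.1520
Δλ₁ = 0.3687 pm

After first scattering:
λ₁ = 3.1 + 0.3687 = 3.4687 pm

Second scattering at θ₂ = 47°:
Δλ₂ = λ_C(1 - cos(47°))
Δλ₂ = 2.4263 × 0.3180
Δλ₂ = 0.7716 pm

Final wavelength:
λ₂ = 3.4687 + 0.7716 = 4.2403 pm

Total shift: Δλ_total = 0.3687 + 0.7716 = 1.1403 pm

(Intermediate values are shown rounded; full precision is carried through to the final answer.)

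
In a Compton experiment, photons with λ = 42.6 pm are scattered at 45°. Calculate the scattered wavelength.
43.3106 pm

Using the Compton scattering formula:
λ' = λ + Δλ = λ + λ_C(1 - cos θ)

Given:
- Initial wavelength λ = 42.6 pm
- Scattering angle θ = 45°
- Compton wavelength λ_C ≈ 2.4263 pm

Calculate the shift:
Δλ = 2.4263 × (1 - cos(45°))
Δλ = 2.4263 × 0.2929
Δλ = 0.7106 pm

Final wavelength:
λ' = 42.6 + 0.7106 = 43.3106 pm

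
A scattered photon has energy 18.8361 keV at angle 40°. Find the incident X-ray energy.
19.0000 keV

Convert final energy to wavelength (hc ≈ 1239.842 keV·pm):
λ' = hc/E' = 1239.842 / 18.8361 = 65.8226 pm

Calculate the Compton shift:
Δλ = λ_C(1 - cos(40°))
Δλ = 2.4263 × (1 - cos(40°))
Δλ = 0.5676 pm

Initial wavelength:
λ = λ' - Δλ = 65.8226 - 0.5676 = 65.2550 pm

Initial energy:
E = hc/λ = 1239.842 / 65.2550 = 19.0000 keV

(Intermediate values are shown rounded; full precision is carried through to the final answer.)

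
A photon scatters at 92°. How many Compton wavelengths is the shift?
1.0349 λ_C

The Compton shift formula is:
Δλ = λ_C(1 - cos θ)

Dividing both sides by λ_C:
Δλ/λ_C = 1 - cos θ

For θ = 92°:
Δλ/λ_C = 1 - cos(92°)
Δλ/λ_C = 1 - -0.0349
Δλ/λ_C = 1.0349

This means the shift is 1.0349 × λ_C = 2.5110 pm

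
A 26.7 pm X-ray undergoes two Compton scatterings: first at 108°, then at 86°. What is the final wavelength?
32.1331 pm

Apply Compton shift twice:

First scattering at θ₁ = 108°:
Δλ₁ = λ_C(1 - cos(108°))
Δλ₁ = 2.4263 × 1.3090
Δλ₁ = 3.1761 pm

After first scattering:
λ₁ = 26.7 + 3.1761 = 29.8761 pm

Second scattering at θ₂ = 86°:
Δλ₂ = λ_C(1 - cos(86°))
Δλ₂ = 2.4263 × 0.9302
Δλ₂ = 2.2571 pm

Final wavelength:
λ₂ = 29.8761 + 2.2571 = 32.1331 pm

Total shift: Δλ_total = 3.1761 + 2.2571 = 5.4331 pm

(Intermediate values are shown rounded; full precision is carried through to the final answer.)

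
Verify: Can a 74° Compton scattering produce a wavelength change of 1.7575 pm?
Yes, consistent

Calculate the expected shift for θ = 74°:

Δλ_expected = λ_C(1 - cos(74°))
Δλ_expected = 2.4263 × (1 - cos(74°))
Δλ_expected = 2.4263 × 0.7244
Δλ_expected = 1.7575 pm

Given shift: 1.7575 pm
Expected shift: 1.7575 pm
Difference: 0.0000 pm

The values match. This is consistent with Compton scattering at the stated angle.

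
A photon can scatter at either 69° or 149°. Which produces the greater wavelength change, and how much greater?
149° produces the larger shift by a factor of 2.894

Calculate both shifts using Δλ = λ_C(1 - cos θ):

For θ₁ = 69°:
Δλ₁ = 2.4263 × (1 - cos(69°))
Δλ₁ = 2.4263 × 0.6416
Δλ₁ = 1.5568 pm

For θ₂ = 149°:
Δλ₂ = 2.4263 × (1 - cos(149°))
Δλ₂ = 2.4263 × 1.8572
Δλ₂ = 4.5061 pm

The 149° angle produces the larger shift.
Ratio: 4.5061/1.5568 = 2.894

(Intermediate values are shown rounded; full precision is carried through to the final answer.)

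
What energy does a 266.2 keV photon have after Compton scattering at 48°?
227.0627 keV

First convert energy to wavelength:
λ = hc/E, with hc ≈ 1239.842 keV·pm (i.e. 1239.842 eV·nm)

For E = 266.2 keV = 266200 eV:
λ = 1239.842 keV·pm / 266.2 keV
λ = 4.6576 pm

Calculate the Compton shift:
Δλ = λ_C(1 - cos(48°)) = 2.4263 × 0.3309
Δλ = 0.8028 pm

Final wavelength:
λ' = 4.6576 + 0.8028 = 5.4603 pm

Final energy:
E' = hc/λ' = 1239.842 / 5.4603 = 227.0627 keV

(Intermediate values are shown rounded; full precision is carried through to the final answer.)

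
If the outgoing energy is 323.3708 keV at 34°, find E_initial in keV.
362.6000 keV

Convert final energy to wavelength (hc ≈ 1239.842 keV·pm):
λ' = hc/E' = 1239.842 / 323.3708 = 3.8341 pm

Calculate the Compton shift:
Δλ = λ_C(1 - cos(34°))
Δλ = 2.4263 × (1 - cos(34°))
Δλ = 0.4148 pm

Initial wavelength:
λ = λ' - Δλ = 3.8341 - 0.4148 = 3.4193 pm

Initial energy:
E = hc/λ = 1239.842 / 3.4193 = 362.6000 keV

(Intermediate values are shown rounded; full precision is carried through to the final answer.)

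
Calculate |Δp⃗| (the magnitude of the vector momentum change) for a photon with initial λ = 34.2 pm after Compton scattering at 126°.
3.2790e-23 kg·m/s

Photon momentum magnitude is p = h/λ.

Initial momentum:
p₀ = h/λ = 6.6261e-34/3.4200e-11 = 1.9374e-23 kg·m/s

After scattering:
λ' = λ + Δλ = 34.2 + 3.8525 = 38.0525 pm
p' = h/λ' = 6.6261e-34/3.8052e-11 = 1.7413e-23 kg·m/s

Momentum is a vector; the scattered photon's direction makes angle θ = 126° with the incident direction. The magnitude of the vector change Δp⃗ = p⃗₀ − p⃗' is found from the law of cosines:
|Δp⃗|² = p₀² + p'² − 2p₀p'cos θ
|Δp⃗|² = (1.9374e-23)² + (1.7413e-23)² − 2·1.9374e-23·1.7413e-23·cos(126°)
|Δp⃗| = 3.2790e-23 kg·m/s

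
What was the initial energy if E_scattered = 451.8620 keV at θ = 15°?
465.9000 keV

Convert final energy to wavelength (hc ≈ 1239.842 keV·pm):
λ' = hc/E' = 1239.842 / 451.8620 = 2.7439 pm

Calculate the Compton shift:
Δλ = λ_C(1 - cos(15°))
Δλ = 2.4263 × (1 - cos(15°))
Δλ = 0.0827 pm

Initial wavelength:
λ = λ' - Δλ = 2.7439 - 0.0827 = 2.6612 pm

Initial energy:
E = hc/λ = 1239.842 / 2.6612 = 465.9000 keV

(Intermediate values are shown rounded; full precision is carried through to the final answer.)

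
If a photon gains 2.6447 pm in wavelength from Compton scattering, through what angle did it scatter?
95.16°

From the Compton formula Δλ = λ_C(1 - cos θ), we can solve for θ:

cos θ = 1 - Δλ/λ_C

Given:
- Δλ = 2.6447 pm
- λ_C = h/(m_e·c) ≈ 2.42631024 pm

cos θ = 1 - 2.6447/2.42631024
cos θ = 1 - 1.090009
cos θ = -0.090009

θ = arccos(-0.090009)
θ = 95.16°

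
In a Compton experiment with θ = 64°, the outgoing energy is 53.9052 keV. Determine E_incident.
57.3000 keV

Convert final energy to wavelength (hc ≈ 1239.842 keV·pm):
λ' = hc/E' = 1239.842 / 53.9052 = 23.0004 pm

Calculate the Compton shift:
Δλ = λ_C(1 - cos(64°))
Δλ = 2.4263 × (1 - cos(64°))
Δλ = 1.3627 pm

Initial wavelength:
λ = λ' - Δλ = 23.0004 - 1.3627 = 21.6377 pm

Initial energy:
E = hc/λ = 1239.842 / 21.6377 = 57.3000 keV

(Intermediate values are shown rounded; full precision is carried through to the final answer.)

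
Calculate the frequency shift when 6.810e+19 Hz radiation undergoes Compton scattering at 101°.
2.698e+19 Hz (decrease)

Convert frequency to wavelength (c = 299792458 m/s):
λ₀ = c/f₀ = 299792458/6.810e+19 = 4.4022387e-12 m = 4.4022 pm

Calculate Compton shift:
Δλ = λ_C(1 - cos(101°)) = 2.8893 pm

Final wavelength:
λ' = λ₀ + Δλ = 4.4022 + 2.8893 = 7.2915 pm

Final frequency:
f' = c/λ' = 299792458/7.2915108e-12 = 4.1115273e+19 Hz

Frequency shift (decrease):
Δf = f₀ - f' = 6.810e+19 - 4.1115273e+19 = 2.698e+19 Hz

(Intermediate values are shown rounded; full precision is carried through to the final answer.)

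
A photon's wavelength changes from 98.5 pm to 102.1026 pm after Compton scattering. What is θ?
119.00°

First find the wavelength shift:
Δλ = λ' - λ = 102.1026 - 98.5 = 3.6026 pm

Using Δλ = λ_C(1 - cos θ), with λ_C = h/(m_e·c) ≈ 2.42631024 pm:
cos θ = 1 - Δλ/λ_C
cos θ = 1 - 3.6026/2.42631024
cos θ = -0.484806

θ = arccos(-0.484806)
θ = 119.00°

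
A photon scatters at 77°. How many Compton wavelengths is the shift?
0.7750 λ_C

The Compton shift formula is:
Δλ = λ_C(1 - cos θ)

Dividing both sides by λ_C:
Δλ/λ_C = 1 - cos θ

For θ = 77°:
Δλ/λ_C = 1 - cos(77°)
Δλ/λ_C = 1 - 0.2250
Δλ/λ_C = 0.7750

This means the shift is 0.7750 × λ_C = 1.8805 pm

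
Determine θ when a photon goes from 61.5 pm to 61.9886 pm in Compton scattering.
37.00°

First find the wavelength shift:
Δλ = λ' - λ = 61.9886 - 61.5 = 0.4886 pm

Using Δλ = λ_C(1 - cos θ), with λ_C = h/(m_e·c) ≈ 2.42631024 pm:
cos θ = 1 - Δλ/λ_C
cos θ = 1 - 0.4886/2.42631024
cos θ = 0.798624

θ = arccos(0.798624)
θ = 37.00°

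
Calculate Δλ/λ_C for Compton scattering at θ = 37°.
0.2014 λ_C

The Compton shift formula is:
Δλ = λ_C(1 - cos θ)

Dividing both sides by λ_C:
Δλ/λ_C = 1 - cos θ

For θ = 37°:
Δλ/λ_C = 1 - cos(37°)
Δλ/λ_C = 1 - 0.7986
Δλ/λ_C = 0.2014

This means the shift is 0.2014 × λ_C = 0.4886 pm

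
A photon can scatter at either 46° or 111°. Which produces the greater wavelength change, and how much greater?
111° produces the larger shift by a factor of 4.449

Calculate both shifts using Δλ = λ_C(1 - cos θ):

For θ₁ = 46°:
Δλ₁ = 2.4263 × (1 - cos(46°))
Δλ₁ = 2.4263 × 0.3053
Δλ₁ = 0.7409 pm

For θ₂ = 111°:
Δλ₂ = 2.4263 × (1 - cos(111°))
Δλ₂ = 2.4263 × 1.3584
Δλ₂ = 3.2958 pm

The 111° angle produces the larger shift.
Ratio: 3.2958/0.7409 = 4.449

(Intermediate values are shown rounded; full precision is carried through to the final answer.)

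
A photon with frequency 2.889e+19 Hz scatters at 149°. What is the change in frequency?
8.747e+18 Hz (decrease)

Convert frequency to wavelength (c = 299792458 m/s):
λ₀ = c/f₀ = 299792458/2.889e+19 = 1.0377032e-11 m = 10.3770 pm

Calculate Compton shift:
Δλ = λ_C(1 - cos(149°)) = 4.5061 pm

Final wavelength:
λ' = λ₀ + Δλ = 10.3770 + 4.5061 = 14.8831 pm

Final frequency:
f' = c/λ' = 299792458/1.4883096e-11 = 2.0143151e+19 Hz

Frequency shift (decrease):
Δf = f₀ - f' = 2.889e+19 - 2.0143151e+19 = 8.747e+18 Hz

(Intermediate values are shown rounded; full precision is carried through to the final answer.)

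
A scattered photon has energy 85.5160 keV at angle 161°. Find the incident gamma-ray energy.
126.8000 keV

Convert final energy to wavelength (hc ≈ 1239.842 keV·pm):
λ' = hc/E' = 1239.842 / 85.5160 = 14.4984 pm

Calculate the Compton shift:
Δλ = λ_C(1 - cos(161°))
Δλ = 2.4263 × (1 - cos(161°))
Δλ = 4.7204 pm

Initial wavelength:
λ = λ' - Δλ = 14.4984 - 4.7204 = 9.7779 pm

Initial energy:
E = hc/λ = 1239.842 / 9.7779 = 126.8000 keV

(Intermediate values are shown rounded; full precision is carried through to the final answer.)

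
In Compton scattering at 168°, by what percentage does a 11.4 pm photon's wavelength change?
42.1018%

Calculate the Compton shift:
Δλ = λ_C(1 - cos(168°))
Δλ = 2.4263 × (1 - cos(168°))
Δλ = 2.4263 × 1.9781
Δλ = 4.7996 pm

Percentage change:
(Δλ/λ₀) × 100 = (4.7996/11.4) × 100
= 42.1018%

(Intermediate values are shown rounded; full precision is carried through to the final answer.)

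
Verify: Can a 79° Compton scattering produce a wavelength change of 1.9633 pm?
Yes, consistent

Calculate the expected shift for θ = 79°:

Δλ_expected = λ_C(1 - cos(79°))
Δλ_expected = 2.4263 × (1 - cos(79°))
Δλ_expected = 2.4263 × 0.8092
Δλ_expected = 1.9633 pm

Given shift: 1.9633 pm
Expected shift: 1.9633 pm
Difference: 0.0000 pm

The values match. This is consistent with Compton scattering at the stated angle.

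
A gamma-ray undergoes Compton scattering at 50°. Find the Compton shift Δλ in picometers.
0.8667 pm

Using the Compton scattering formula:
Δλ = λ_C(1 - cos θ)

where λ_C = h/(m_e·c) ≈ 2.4263 pm is the Compton wavelength of an electron.

For θ = 50°:
cos(50°) = 0.6428
1 - cos(50°) = 0.3572

Δλ = 2.4263 × 0.3572
Δλ = 0.8667 pm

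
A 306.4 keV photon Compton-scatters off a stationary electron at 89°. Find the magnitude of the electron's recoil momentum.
1.9194e-22 kg·m/s

The electron is initially at rest, so by conservation of momentum:
p⃗_e = p⃗₀ − p⃗'  (incident photon momentum minus scattered photon momentum)

Photon momentum magnitudes (p = h/λ = E/c):
λ₀ = hc/E₀ = 4.0465 pm → p₀ = h/λ₀ = 1.6375e-22 kg·m/s
Δλ = λ_C(1 − cos 89°) = 2.3840 pm
λ' = 6.4304 pm → p' = h/λ' = 1.0304e-22 kg·m/s

The scattered photon makes angle θ = 89° with the incident direction, so by the law of cosines:
|p⃗_e|² = p₀² + p'² − 2p₀p'cos θ
|p⃗_e|² = (1.6375e-22)² + (1.0304e-22)² − 2·1.6375e-22·1.0304e-22·cos(89°)
|p⃗_e| = 1.9194e-22 kg·m/s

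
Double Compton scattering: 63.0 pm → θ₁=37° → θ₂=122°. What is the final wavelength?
67.2006 pm

Apply Compton shift twice:

First scattering at θ₁ = 37°:
Δλ₁ = λ_C(1 - cos(37°))
Δλ₁ = 2.4263 × 0.2014
Δλ₁ = 0.4886 pm

After first scattering:
λ₁ = 63.0 + 0.4886 = 63.4886 pm

Second scattering at θ₂ = 122°:
Δλ₂ = λ_C(1 - cos(122°))
Δλ₂ = 2.4263 × 1.5299
Δλ₂ = 3.7121 pm

Final wavelength:
λ₂ = 63.4886 + 3.7121 = 67.2006 pm

Total shift: Δλ_total = 0.4886 + 3.7121 = 4.2006 pm

(Intermediate values are shown rounded; full precision is carried through to the final answer.)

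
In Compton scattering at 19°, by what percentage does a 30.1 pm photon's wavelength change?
0.4392%

Calculate the Compton shift:
Δλ = λ_C(1 - cos(19°))
Δλ = 2.4263 × (1 - cos(19°))
Δλ = 2.4263 × 0.0545
Δλ = 0.1322 pm

Percentage change:
(Δλ/λ₀) × 100 = (0.1322/30.1) × 100
= 0.4392%

(Intermediate values are shown rounded; full precision is carried through to the final answer.)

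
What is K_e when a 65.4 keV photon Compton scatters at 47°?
2.5576 keV

By energy conservation: K_e = E_initial - E_final

First find the scattered photon energy:
Initial wavelength: λ = hc/E = 18.9578 pm
Compton shift: Δλ = λ_C(1 - cos(47°)) = 0.7716 pm
Final wavelength: λ' = 18.9578 + 0.7716 = 19.7294 pm
Final photon energy: E' = hc/λ' = 62.8424 keV

Electron kinetic energy:
K_e = E - E' = 65.4000 - 62.8424 = 2.5576 keV

(Intermediate values are shown rounded; full precision is carried through to the final answer.)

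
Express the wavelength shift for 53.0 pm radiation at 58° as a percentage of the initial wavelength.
2.1520%

Calculate the Compton shift:
Δλ = λ_C(1 - cos(58°))
Δλ = 2.4263 × (1 - cos(58°))
Δλ = 2.4263 × 0.4701
Δλ = 1.1406 pm

Percentage change:
(Δλ/λ₀) × 100 = (1.1406/53.0) × 100
= 2.1520%

(Intermediate values are shown rounded; full precision is carried through to the final answer.)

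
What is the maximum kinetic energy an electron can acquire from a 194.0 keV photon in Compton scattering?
83.7287 keV

Maximum energy transfer occurs at θ = 180° (backscattering).

Initial photon: E₀ = 194.0 keV → λ₀ = 6.3909 pm

Maximum Compton shift (at 180°):
Δλ_max = 2λ_C = 2 × 2.4263 = 4.8526 pm

Final wavelength:
λ' = 6.3909 + 4.8526 = 11.2436 pm

Minimum photon energy (maximum energy to electron):
E'_min = hc/λ' = 110.2713 keV

Maximum electron kinetic energy:
K_max = E₀ - E'_min = 194.0000 - 110.2713 = 83.7287 keV

(Intermediate values are shown rounded; full precision is carried through to the final answer.)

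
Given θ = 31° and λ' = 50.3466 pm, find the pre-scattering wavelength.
50.0000 pm

From λ' = λ + Δλ, we have λ = λ' - Δλ

First calculate the Compton shift:
Δλ = λ_C(1 - cos θ)
Δλ = 2.4263 × (1 - cos(31°))
Δλ = 2.4263 × 0.1428
Δλ = 0.3466 pm

Initial wavelength:
λ = λ' - Δλ
λ = 50.3466 - 0.3466
λ = 50.0000 pm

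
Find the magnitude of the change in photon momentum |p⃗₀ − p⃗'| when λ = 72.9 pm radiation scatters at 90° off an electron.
1.2649e-23 kg·m/s

Photon momentum magnitude is p = h/λ.

Initial momentum:
p₀ = h/λ = 6.6261e-34/7.2900e-11 = 9.0893e-24 kg·m/s

After scattering:
λ' = λ + Δλ = 72.9 + 2.4263 = 75.3263 pm
p' = h/λ' = 6.6261e-34/7.5326e-11 = 8.7965e-24 kg·m/s

Momentum is a vector; the scattered photon's direction makes angle θ = 90° with the incident direction. The magnitude of the vector change Δp⃗ = p⃗₀ − p⃗' is found from the law of cosines:
|Δp⃗|² = p₀² + p'² − 2p₀p'cos θ
|Δp⃗|² = (9.0893e-24)² + (8.7965e-24)² − 2·9.0893e-24·8.7965e-24·cos(90°)
|Δp⃗| = 1.2649e-23 kg·m/s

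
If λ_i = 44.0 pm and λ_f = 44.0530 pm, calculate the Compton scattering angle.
12.00°

First find the wavelength shift:
Δλ = λ' - λ = 44.0530 - 44.0 = 0.0530 pm

Using Δλ = λ_C(1 - cos θ), with λ_C = h/(m_e·c) ≈ 2.42631024 pm:
cos θ = 1 - Δλ/λ_C
cos θ = 1 - 0.0530/2.42631024
cos θ = 0.978156

θ = arccos(0.978156)
θ = 12.00°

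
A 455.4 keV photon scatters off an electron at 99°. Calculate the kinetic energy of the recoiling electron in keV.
231.1323 keV

By energy conservation: K_e = E_initial - E_final

First find the scattered photon energy:
Initial wavelength: λ = hc/E = 2.7225 pm
Compton shift: Δλ = λ_C(1 - cos(99°)) = 2.8059 pm
Final wavelength: λ' = 2.7225 + 2.8059 = 5.5284 pm
Final photon energy: E' = hc/λ' = 224.2677 keV

Electron kinetic energy:
K_e = E - E' = 455.4000 - 224.2677 = 231.1323 keV

(Intermediate values are shown rounded; full precision is carried through to the final answer.)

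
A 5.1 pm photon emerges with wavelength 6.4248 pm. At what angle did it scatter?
63.00°

First find the wavelength shift:
Δλ = λ' - λ = 6.4248 - 5.1 = 1.3248 pm

Using Δλ = λ_C(1 - cos θ), with λ_C = h/(m_e·c) ≈ 2.42631024 pm:
cos θ = 1 - Δλ/λ_C
cos θ = 1 - 1.3248/2.42631024
cos θ = 0.453986

θ = arccos(0.453986)
θ = 63.00°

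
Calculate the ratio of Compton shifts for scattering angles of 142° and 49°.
142° produces the larger shift by a factor of 5.199

Calculate both shifts using Δλ = λ_C(1 - cos θ):

For θ₁ = 49°:
Δλ₁ = 2.4263 × (1 - cos(49°))
Δλ₁ = 2.4263 × 0.3439
Δλ₁ = 0.8345 pm

For θ₂ = 142°:
Δλ₂ = 2.4263 × (1 - cos(142°))
Δλ₂ = 2.4263 × 1.7880
Δλ₂ = 4.3383 pm

The 142° angle produces the larger shift.
Ratio: 4.3383/0.8345 = 5.199

(Intermediate values are shown rounded; full precision is carried through to the final answer.)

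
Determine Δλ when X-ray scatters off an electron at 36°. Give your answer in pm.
0.4634 pm

Using the Compton scattering formula:
Δλ = λ_C(1 - cos θ)

where λ_C = h/(m_e·c) ≈ 2.4263 pm is the Compton wavelength of an electron.

For θ = 36°:
cos(36°) = 0.8090
1 - cos(36°) = 0.1910

Δλ = 2.4263 × 0.1910
Δλ = 0.4634 pm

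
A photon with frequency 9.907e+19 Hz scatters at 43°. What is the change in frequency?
1.756e+19 Hz (decrease)

Convert frequency to wavelength (c = 299792458 m/s):
λ₀ = c/f₀ = 299792458/9.907e+19 = 3.0260670e-12 m = 3.0261 pm

Calculate Compton shift:
Δλ = λ_C(1 - cos(43°)) = 0.6518 pm

Final wavelength:
λ' = λ₀ + Δλ = 3.0261 + 0.6518 = 3.6779 pm

Final frequency:
f' = c/λ' = 299792458/3.6778863e-12 = 8.1512161e+19 Hz

Frequency shift (decrease):
Δf = f₀ - f' = 9.907e+19 - 8.1512161e+19 = 1.756e+19 Hz

(Intermediate values are shown rounded; full precision is carried through to the final answer.)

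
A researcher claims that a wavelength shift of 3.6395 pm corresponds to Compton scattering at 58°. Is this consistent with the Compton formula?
No, inconsistent

Calculate the expected shift for θ = 58°:

Δλ_expected = λ_C(1 - cos(58°))
Δλ_expected = 2.4263 × (1 - cos(58°))
Δλ_expected = 2.4263 × 0.4701
Δλ_expected = 1.1406 pm

Given shift: 3.6395 pm
Expected shift: 1.1406 pm
Difference: 2.4989 pm

The values do not match. The given shift corresponds to θ ≈ 120.0°, not 58°.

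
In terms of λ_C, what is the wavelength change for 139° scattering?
1.7547 λ_C

The Compton shift formula is:
Δλ = λ_C(1 - cos θ)

Dividing both sides by λ_C:
Δλ/λ_C = 1 - cos θ

For θ = 139°:
Δλ/λ_C = 1 - cos(139°)
Δλ/λ_C = 1 - -0.7547
Δλ/λ_C = 1.7547

This means the shift is 1.7547 × λ_C = 4.2575 pm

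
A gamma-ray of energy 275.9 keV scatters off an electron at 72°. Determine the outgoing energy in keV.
200.9355 keV

First convert energy to wavelength:
λ = hc/E, with hc ≈ 1239.842 keV·pm (i.e. 1239.842 eV·nm)

For E = 275.9 keV = 275900 eV:
λ = 1239.842 keV·pm / 275.9 keV
λ = 4.4938 pm

Calculate the Compton shift:
Δλ = λ_C(1 - cos(72°)) = 2.4263 × 0.6910
Δλ = 1.6765 pm

Final wavelength:
λ' = 4.4938 + 1.6765 = 6.1703 pm

Final energy:
E' = hc/λ' = 1239.842 / 6.1703 = 200.9355 keV

(Intermediate values are shown rounded; full precision is carried through to the final answer.)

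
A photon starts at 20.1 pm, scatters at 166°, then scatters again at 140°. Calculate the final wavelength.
29.1655 pm

Apply Compton shift twice:

First scattering at θ₁ = 166°:
Δλ₁ = λ_C(1 - cos(166°))
Δλ₁ = 2.4263 × 1.9703
Δλ₁ = 4.7805 pm

After first scattering:
λ₁ = 20.1 + 4.7805 = 24.8805 pm

Second scattering at θ₂ = 140°:
Δλ₂ = λ_C(1 - cos(140°))
Δλ₂ = 2.4263 × 1.7660
Δλ₂ = 4.2850 pm

Final wavelength:
λ₂ = 24.8805 + 4.2850 = 29.1655 pm

Total shift: Δλ_total = 4.7805 + 4.2850 = 9.0655 pm

(Intermediate values are shown rounded; full precision is carried through to the final answer.)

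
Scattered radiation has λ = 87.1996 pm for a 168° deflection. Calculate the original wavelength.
82.4000 pm

From λ' = λ + Δλ, we have λ = λ' - Δλ

First calculate the Compton shift:
Δλ = λ_C(1 - cos θ)
Δλ = 2.4263 × (1 - cos(168°))
Δλ = 2.4263 × 1.9781
Δλ = 4.7996 pm

Initial wavelength:
λ = λ' - Δλ
λ = 87.1996 - 4.7996
λ = 82.4000 pm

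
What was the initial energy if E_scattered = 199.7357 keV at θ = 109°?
414.5002 keV

Convert final energy to wavelength (hc ≈ 1239.842 keV·pm):
λ' = hc/E' = 1239.842 / 199.7357 = 6.2074 pm

Calculate the Compton shift:
Δλ = λ_C(1 - cos(109°))
Δλ = 2.4263 × (1 - cos(109°))
Δλ = 3.2162 pm

Initial wavelength:
λ = λ' - Δλ = 6.2074 - 3.2162 = 2.9912 pm

Initial energy:
E = hc/λ = 1239.842 / 2.9912 = 414.5002 keV

(Intermediate values are shown rounded; full precision is carried through to the final answer.)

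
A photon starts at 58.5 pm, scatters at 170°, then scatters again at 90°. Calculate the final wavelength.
65.7421 pm

Apply Compton shift twice:

First scattering at θ₁ = 170°:
Δλ₁ = λ_C(1 - cos(170°))
Δλ₁ = 2.4263 × 1.9848
Δλ₁ = 4.8158 pm

After first scattering:
λ₁ = 58.5 + 4.8158 = 63.3158 pm

Second scattering at θ₂ = 90°:
Δλ₂ = λ_C(1 - cos(90°))
Δλ₂ = 2.4263 × 1.0000
Δλ₂ = 2.4263 pm

Final wavelength:
λ₂ = 63.3158 + 2.4263 = 65.7421 pm

Total shift: Δλ_total = 4.8158 + 2.4263 = 7.2421 pm

(Intermediate values are shown rounded; full precision is carried through to the final answer.)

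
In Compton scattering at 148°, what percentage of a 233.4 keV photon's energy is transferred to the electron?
0.4577 (or 45.77%)

Calculate initial and final photon energies:

Initial: E₀ = 233.4 keV → λ₀ = 5.3121 pm
Compton shift: Δλ = 4.4839 pm
Final wavelength: λ' = 9.7960 pm
Final energy: E' = 126.5658 keV

Fractional energy loss:
(E₀ - E')/E₀ = (233.4000 - 126.5658)/233.4000
= 106.8342/233.4000
= 0.4577
= 45.77%

(Intermediate values are shown rounded; full precision is carried through to the final answer.)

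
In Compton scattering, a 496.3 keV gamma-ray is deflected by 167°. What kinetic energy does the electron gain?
326.1931 keV

By energy conservation: K_e = E_initial - E_final

First find the scattered photon energy:
Initial wavelength: λ = hc/E = 2.4982 pm
Compton shift: Δλ = λ_C(1 - cos(167°)) = 4.7904 pm
Final wavelength: λ' = 2.4982 + 4.7904 = 7.2886 pm
Final photon energy: E' = hc/λ' = 170.1069 keV

Electron kinetic energy:
K_e = E - E' = 496.3000 - 170.1069 = 326.1931 keV

(Intermediate values are shown rounded; full precision is carried through to the final answer.)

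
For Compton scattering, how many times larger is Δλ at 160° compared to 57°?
160° produces the larger shift by a factor of 4.260

Calculate both shifts using Δλ = λ_C(1 - cos θ):

For θ₁ = 57°:
Δλ₁ = 2.4263 × (1 - cos(57°))
Δλ₁ = 2.4263 × 0.4554
Δλ₁ = 1.1048 pm

For θ₂ = 160°:
Δλ₂ = 2.4263 × (1 - cos(160°))
Δλ₂ = 2.4263 × 1.9397
Δλ₂ = 4.7063 pm

The 160° angle produces the larger shift.
Ratio: 4.7063/1.1048 = 4.260

(Intermediate values are shown rounded; full precision is carried through to the final answer.)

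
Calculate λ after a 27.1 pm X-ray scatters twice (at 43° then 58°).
28.8924 pm

Apply Compton shift twice:

First scattering at θ₁ = 43°:
Δλ₁ = λ_C(1 - cos(43°))
Δλ₁ = 2.4263 × 0.2686
Δλ₁ = 0.6518 pm

After first scattering:
λ₁ = 27.1 + 0.6518 = 27.7518 pm

Second scattering at θ₂ = 58°:
Δλ₂ = λ_C(1 - cos(58°))
Δλ₂ = 2.4263 × 0.4701
Δλ₂ = 1.1406 pm

Final wavelength:
λ₂ = 27.7518 + 1.1406 = 28.8924 pm

Total shift: Δλ_total = 0.6518 + 1.1406 = 1.7924 pm

(Intermediate values are shown rounded; full precision is carried through to the final answer.)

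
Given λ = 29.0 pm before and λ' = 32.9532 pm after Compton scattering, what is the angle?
129.00°

First find the wavelength shift:
Δλ = λ' - λ = 32.9532 - 29.0 = 3.9532 pm

Using Δλ = λ_C(1 - cos θ), with λ_C = h/(m_e·c) ≈ 2.42631024 pm:
cos θ = 1 - Δλ/λ_C
cos θ = 1 - 3.9532/2.42631024
cos θ = -0.629305

θ = arccos(-0.629305)
θ = 129.00°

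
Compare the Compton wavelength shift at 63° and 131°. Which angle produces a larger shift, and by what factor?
131° produces the larger shift by a factor of 3.033

Calculate both shifts using Δλ = λ_C(1 - cos θ):

For θ₁ = 63°:
Δλ₁ = 2.4263 × (1 - cos(63°))
Δλ₁ = 2.4263 × 0.5460
Δλ₁ = 1.3248 pm

For θ₂ = 131°:
Δλ₂ = 2.4263 × (1 - cos(131°))
Δλ₂ = 2.4263 × 1.6561
Δλ₂ = 4.0181 pm

The 131° angle produces the larger shift.
Ratio: 4.0181/1.3248 = 3.033

(Intermediate values are shown rounded; full precision is carried through to the final answer.)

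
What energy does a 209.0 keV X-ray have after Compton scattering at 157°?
117.0546 keV

First convert energy to wavelength:
λ = hc/E, with hc ≈ 1239.842 keV·pm (i.e. 1239.842 eV·nm)

For E = 209.0 keV = 209000 eV:
λ = 1239.842 keV·pm / 209.0 keV
λ = 5.9323 pm

Calculate the Compton shift:
Δλ = λ_C(1 - cos(157°)) = 2.4263 × 1.9205
Δλ = 4.6597 pm

Final wavelength:
λ' = 5.9323 + 4.6597 = 10.5920 pm

Final energy:
E' = hc/λ' = 1239.842 / 10.5920 = 117.0546 keV

(Intermediate values are shown rounded; full precision is carried through to the final answer.)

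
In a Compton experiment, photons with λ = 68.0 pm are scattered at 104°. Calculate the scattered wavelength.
71.0133 pm

Using the Compton scattering formula:
λ' = λ + Δλ = λ + λ_C(1 - cos θ)

Given:
- Initial wavelength λ = 68.0 pm
- Scattering angle θ = 104°
- Compton wavelength λ_C ≈ 2.4263 pm

Calculate the shift:
Δλ = 2.4263 × (1 - cos(104°))
Δλ = 2.4263 × 1.2419
Δλ = 3.0133 pm

Final wavelength:
λ' = 68.0 + 3.0133 = 71.0133 pm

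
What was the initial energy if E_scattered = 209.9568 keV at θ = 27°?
219.8000 keV

Convert final energy to wavelength (hc ≈ 1239.842 keV·pm):
λ' = hc/E' = 1239.842 / 209.9568 = 5.9052 pm

Calculate the Compton shift:
Δλ = λ_C(1 - cos(27°))
Δλ = 2.4263 × (1 - cos(27°))
Δλ = 0.2645 pm

Initial wavelength:
λ = λ' - Δλ = 5.9052 - 0.2645 = 5.6408 pm

Initial energy:
E = hc/λ = 1239.842 / 5.6408 = 219.8000 keV

(Intermediate values are shown rounded; full precision is carried through to the final answer.)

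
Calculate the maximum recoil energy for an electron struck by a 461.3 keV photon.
296.8720 keV

Maximum energy transfer occurs at θ = 180° (backscattering).

Initial photon: E₀ = 461.3 keV → λ₀ = 2.6877 pm

Maximum Compton shift (at 180°):
Δλ_max = 2λ_C = 2 × 2.4263 = 4.8526 pm

Final wavelength:
λ' = 2.6877 + 4.8526 = 7.5403 pm

Minimum photon energy (maximum energy to electron):
E'_min = hc/λ' = 164.4280 keV

Maximum electron kinetic energy:
K_max = E₀ - E'_min = 461.3000 - 164.4280 = 296.8720 keV

(Intermediate values are shown rounded; full precision is carried through to the final answer.)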